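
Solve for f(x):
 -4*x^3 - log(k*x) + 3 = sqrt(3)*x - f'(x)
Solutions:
 f(x) = C1 + x^4 + sqrt(3)*x^2/2 + x*log(k*x) - 4*x


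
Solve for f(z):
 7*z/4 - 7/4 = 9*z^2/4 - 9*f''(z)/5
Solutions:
 f(z) = C1 + C2*z + 5*z^4/48 - 35*z^3/216 + 35*z^2/72


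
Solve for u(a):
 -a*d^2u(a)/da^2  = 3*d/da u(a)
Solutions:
 u(a) = C1 + C2/a^2


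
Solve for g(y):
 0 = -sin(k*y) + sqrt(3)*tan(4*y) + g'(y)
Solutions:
 g(y) = C1 + Piecewise((-cos(k*y)/k, Ne(k, 0)), (0, True)) + sqrt(3)*log(cos(4*y))/4


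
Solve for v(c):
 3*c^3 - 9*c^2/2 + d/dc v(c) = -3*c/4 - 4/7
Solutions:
 v(c) = C1 - 3*c^4/4 + 3*c^3/2 - 3*c^2/8 - 4*c/7


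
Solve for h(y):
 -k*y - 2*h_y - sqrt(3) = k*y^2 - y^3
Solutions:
 h(y) = C1 - k*y^3/6 - k*y^2/4 + y^4/8 - sqrt(3)*y/2


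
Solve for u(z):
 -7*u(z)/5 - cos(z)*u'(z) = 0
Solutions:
 u(z) = C1*(sin(z) - 1)^(7/10)/(sin(z) + 1)^(7/10)


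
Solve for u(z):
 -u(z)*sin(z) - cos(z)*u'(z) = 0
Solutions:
 u(z) = C1*cos(z)


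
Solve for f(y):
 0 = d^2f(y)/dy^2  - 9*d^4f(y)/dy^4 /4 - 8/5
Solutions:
 f(y) = C1 + C2*y + C3*exp(-2*y/3) + C4*exp(2*y/3) + 4*y^2/5


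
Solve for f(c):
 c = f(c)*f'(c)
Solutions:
 f(c) = -sqrt(C1 + c^2)
 f(c) = sqrt(C1 + c^2)


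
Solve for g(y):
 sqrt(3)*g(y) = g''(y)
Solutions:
 g(y) = C1*exp(-3^(1/4)*y) + C2*exp(3^(1/4)*y)


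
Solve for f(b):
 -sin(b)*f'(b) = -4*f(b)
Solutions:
 f(b) = C1*(cos(b)^2 - 2*cos(b) + 1)/(cos(b)^2 + 2*cos(b) + 1)


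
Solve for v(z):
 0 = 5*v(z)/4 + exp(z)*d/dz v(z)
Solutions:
 v(z) = C1*exp(5*exp(-z)/4)


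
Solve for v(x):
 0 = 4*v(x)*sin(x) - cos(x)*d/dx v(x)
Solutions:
 v(x) = C1/cos(x)^4


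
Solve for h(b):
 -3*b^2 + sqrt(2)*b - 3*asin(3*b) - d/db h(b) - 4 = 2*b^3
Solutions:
 h(b) = C1 - b^4/2 - b^3 + sqrt(2)*b^2/2 - 3*b*asin(3*b) - 4*b - sqrt(1 - 9*b^2)


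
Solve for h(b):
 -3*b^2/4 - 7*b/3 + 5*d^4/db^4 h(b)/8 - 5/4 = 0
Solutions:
 h(b) = C1 + C2*b + C3*b^2 + C4*b^3 + b^6/300 + 7*b^5/225 + b^4/12


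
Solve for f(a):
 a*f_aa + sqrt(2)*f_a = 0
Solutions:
 f(a) = C1 + C2*a^(1 - sqrt(2))


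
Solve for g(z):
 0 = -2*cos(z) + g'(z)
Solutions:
 g(z) = C1 + 2*sin(z)


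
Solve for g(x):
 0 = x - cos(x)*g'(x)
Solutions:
 g(x) = C1 + Integral(x/cos(x), x)


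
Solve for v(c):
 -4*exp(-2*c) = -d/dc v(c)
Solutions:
 v(c) = C1 - 2*exp(-2*c)


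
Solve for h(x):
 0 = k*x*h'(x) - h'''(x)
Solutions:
 h(x) = C1 + Integral(C2*airyai(k^(1/3)*x) + C3*airybi(k^(1/3)*x), x)


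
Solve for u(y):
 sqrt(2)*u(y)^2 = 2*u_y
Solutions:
 u(y) = -2/(C1 + sqrt(2)*y)


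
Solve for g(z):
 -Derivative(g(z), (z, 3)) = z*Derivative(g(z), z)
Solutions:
 g(z) = C1 + Integral(C2*airyai(-z) + C3*airybi(-z), z)


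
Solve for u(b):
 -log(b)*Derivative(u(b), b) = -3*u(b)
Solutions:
 u(b) = C1*exp(3*li(b))


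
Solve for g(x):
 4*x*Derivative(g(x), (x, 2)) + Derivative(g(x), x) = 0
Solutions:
 g(x) = C1 + C2*x^(3/4)


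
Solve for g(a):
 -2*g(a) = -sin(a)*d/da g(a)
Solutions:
 g(a) = C1*(cos(a) - 1)/(cos(a) + 1)


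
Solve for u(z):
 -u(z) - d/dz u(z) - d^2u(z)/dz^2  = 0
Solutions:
 u(z) = (C1*sin(sqrt(3)*z/2) + C2*cos(sqrt(3)*z/2))*exp(-z/2)


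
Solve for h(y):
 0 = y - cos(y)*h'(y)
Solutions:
 h(y) = C1 + Integral(y/cos(y), y)


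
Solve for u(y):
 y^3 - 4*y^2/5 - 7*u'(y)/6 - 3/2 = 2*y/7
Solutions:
 u(y) = C1 + 3*y^4/14 - 8*y^3/35 - 6*y^2/49 - 9*y/7


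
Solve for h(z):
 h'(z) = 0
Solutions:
 h(z) = C1


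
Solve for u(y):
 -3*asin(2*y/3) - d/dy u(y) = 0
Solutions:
 u(y) = C1 - 3*y*asin(2*y/3) - 3*sqrt(9 - 4*y^2)/2


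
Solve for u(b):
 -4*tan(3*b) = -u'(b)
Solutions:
 u(b) = C1 - 4*log(cos(3*b))/3


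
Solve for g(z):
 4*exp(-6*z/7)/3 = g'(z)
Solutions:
 g(z) = C1 - 14*exp(-6*z/7)/9


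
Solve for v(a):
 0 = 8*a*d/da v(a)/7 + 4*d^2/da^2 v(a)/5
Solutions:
 v(a) = C1 + C2*erf(sqrt(35)*a/7)


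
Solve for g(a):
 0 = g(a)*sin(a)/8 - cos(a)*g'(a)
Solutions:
 g(a) = C1/cos(a)^(1/8)


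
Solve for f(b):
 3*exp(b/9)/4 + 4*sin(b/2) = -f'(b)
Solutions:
 f(b) = C1 - 27*exp(b/9)/4 + 8*cos(b/2)


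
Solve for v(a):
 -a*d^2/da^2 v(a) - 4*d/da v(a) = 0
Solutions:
 v(a) = C1 + C2/a^3


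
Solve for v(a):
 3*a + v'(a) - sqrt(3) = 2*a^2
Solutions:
 v(a) = C1 + 2*a^3/3 - 3*a^2/2 + sqrt(3)*a


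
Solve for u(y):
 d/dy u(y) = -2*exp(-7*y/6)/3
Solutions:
 u(y) = C1 + 4*exp(-7*y/6)/7


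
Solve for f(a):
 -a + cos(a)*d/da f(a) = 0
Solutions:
 f(a) = C1 + Integral(a/cos(a), a)


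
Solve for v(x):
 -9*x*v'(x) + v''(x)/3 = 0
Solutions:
 v(x) = C1 + C2*erfi(3*sqrt(6)*x/2)


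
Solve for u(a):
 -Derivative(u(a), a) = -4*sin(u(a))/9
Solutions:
 -4*a/9 + log(cos(u(a)) - 1)/2 - log(cos(u(a)) + 1)/2 = C1


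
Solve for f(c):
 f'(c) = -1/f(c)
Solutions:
 f(c) = -sqrt(C1 - 2*c)
 f(c) = sqrt(C1 - 2*c)


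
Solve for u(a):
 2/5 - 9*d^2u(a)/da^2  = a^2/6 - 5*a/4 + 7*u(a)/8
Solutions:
 u(a) = C1*sin(sqrt(14)*a/12) + C2*cos(sqrt(14)*a/12) - 4*a^2/21 + 10*a/7 + 1072/245


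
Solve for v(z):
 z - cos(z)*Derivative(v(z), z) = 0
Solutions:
 v(z) = C1 + Integral(z/cos(z), z)


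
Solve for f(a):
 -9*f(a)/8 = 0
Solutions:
 f(a) = 0


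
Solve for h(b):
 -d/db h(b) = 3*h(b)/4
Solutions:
 h(b) = C1*exp(-3*b/4)


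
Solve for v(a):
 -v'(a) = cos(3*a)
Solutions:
 v(a) = C1 - sin(3*a)/3


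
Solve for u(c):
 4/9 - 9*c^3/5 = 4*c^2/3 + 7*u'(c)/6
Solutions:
 u(c) = C1 - 27*c^4/70 - 8*c^3/21 + 8*c/21


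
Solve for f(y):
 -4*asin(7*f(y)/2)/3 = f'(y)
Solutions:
 Integral(1/asin(7*_y/2), (_y, f(y))) = C1 - 4*y/3


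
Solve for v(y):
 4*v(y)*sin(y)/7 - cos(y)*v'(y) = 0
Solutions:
 v(y) = C1/cos(y)^(4/7)


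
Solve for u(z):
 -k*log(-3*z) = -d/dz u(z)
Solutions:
 u(z) = C1 + k*z*log(-z) + k*z*(-1 + log(3))


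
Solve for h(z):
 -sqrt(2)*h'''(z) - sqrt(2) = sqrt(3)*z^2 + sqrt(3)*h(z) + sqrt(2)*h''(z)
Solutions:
 h(z) = C1*exp(z*(-2 + (1 + 27*sqrt(6)/4 + sqrt(-4 + (4 + 27*sqrt(6))^2/4)/2)^(-1/3) + (1 + 27*sqrt(6)/4 + sqrt(-4 + (4 + 27*sqrt(6))^2/4)/2)^(1/3))/6)*sin(sqrt(3)*z*(-(1 + 27*sqrt(6)/4 + sqrt(-4 + (2 + 27*sqrt(6)/2)^2)/2)^(1/3) + (1 + 27*sqrt(6)/4 + sqrt(-4 + (2 + 27*sqrt(6)/2)^2)/2)^(-1/3))/6) + C2*exp(z*(-2 + (1 + 27*sqrt(6)/4 + sqrt(-4 + (4 + 27*sqrt(6))^2/4)/2)^(-1/3) + (1 + 27*sqrt(6)/4 + sqrt(-4 + (4 + 27*sqrt(6))^2/4)/2)^(1/3))/6)*cos(sqrt(3)*z*(-(1 + 27*sqrt(6)/4 + sqrt(-4 + (2 + 27*sqrt(6)/2)^2)/2)^(1/3) + (1 + 27*sqrt(6)/4 + sqrt(-4 + (2 + 27*sqrt(6)/2)^2)/2)^(-1/3))/6) + C3*exp(-z*((1 + 27*sqrt(6)/4 + sqrt(-4 + (4 + 27*sqrt(6))^2/4)/2)^(-1/3) + 1 + (1 + 27*sqrt(6)/4 + sqrt(-4 + (4 + 27*sqrt(6))^2/4)/2)^(1/3))/3) - z^2 + sqrt(6)/3


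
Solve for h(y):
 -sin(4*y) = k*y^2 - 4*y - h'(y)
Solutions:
 h(y) = C1 + k*y^3/3 - 2*y^2 - cos(4*y)/4


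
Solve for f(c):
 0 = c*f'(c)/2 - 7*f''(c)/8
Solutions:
 f(c) = C1 + C2*erfi(sqrt(14)*c/7)


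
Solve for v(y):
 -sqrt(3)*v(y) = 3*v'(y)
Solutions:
 v(y) = C1*exp(-sqrt(3)*y/3)


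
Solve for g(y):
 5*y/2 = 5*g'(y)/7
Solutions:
 g(y) = C1 + 7*y^2/4


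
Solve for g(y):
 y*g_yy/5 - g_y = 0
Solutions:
 g(y) = C1 + C2*y^6


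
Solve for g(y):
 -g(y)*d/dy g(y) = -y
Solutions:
 g(y) = -sqrt(C1 + y^2)
 g(y) = sqrt(C1 + y^2)


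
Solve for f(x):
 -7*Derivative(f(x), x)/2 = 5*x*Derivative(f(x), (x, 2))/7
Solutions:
 f(x) = C1 + C2/x^(39/10)


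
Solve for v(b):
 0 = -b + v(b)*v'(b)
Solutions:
 v(b) = -sqrt(C1 + b^2)
 v(b) = sqrt(C1 + b^2)


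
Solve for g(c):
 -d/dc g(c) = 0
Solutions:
 g(c) = C1


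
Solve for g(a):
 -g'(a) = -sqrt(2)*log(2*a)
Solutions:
 g(a) = C1 + sqrt(2)*a*log(a) - sqrt(2)*a + sqrt(2)*a*log(2)


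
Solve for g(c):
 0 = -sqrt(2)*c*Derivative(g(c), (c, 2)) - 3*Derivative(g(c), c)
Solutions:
 g(c) = C1 + C2*c^(1 - 3*sqrt(2)/2)


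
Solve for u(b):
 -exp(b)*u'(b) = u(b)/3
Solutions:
 u(b) = C1*exp(exp(-b)/3)


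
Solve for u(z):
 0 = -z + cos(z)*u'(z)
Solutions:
 u(z) = C1 + Integral(z/cos(z), z)


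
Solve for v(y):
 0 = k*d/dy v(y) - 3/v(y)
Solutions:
 v(y) = -sqrt(C1 + 6*y/k)
 v(y) = sqrt(C1 + 6*y/k)


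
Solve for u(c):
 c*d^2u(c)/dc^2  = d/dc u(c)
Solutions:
 u(c) = C1 + C2*c^2


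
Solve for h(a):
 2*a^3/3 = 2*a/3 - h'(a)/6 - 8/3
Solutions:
 h(a) = C1 - a^4 + 2*a^2 - 16*a


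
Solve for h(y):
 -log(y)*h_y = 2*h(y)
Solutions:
 h(y) = C1*exp(-2*li(y))


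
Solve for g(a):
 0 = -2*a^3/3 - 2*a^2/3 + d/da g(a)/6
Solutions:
 g(a) = C1 + a^4 + 4*a^3/3


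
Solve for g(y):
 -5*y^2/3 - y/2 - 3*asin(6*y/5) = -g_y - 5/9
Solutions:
 g(y) = C1 + 5*y^3/9 + y^2/4 + 3*y*asin(6*y/5) - 5*y/9 + sqrt(25 - 36*y^2)/2


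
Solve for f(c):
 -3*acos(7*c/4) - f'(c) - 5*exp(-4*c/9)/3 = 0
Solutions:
 f(c) = C1 - 3*c*acos(7*c/4) + 3*sqrt(16 - 49*c^2)/7 + 15*exp(-4*c/9)/4


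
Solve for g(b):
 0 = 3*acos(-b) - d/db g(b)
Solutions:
 g(b) = C1 + 3*b*acos(-b) + 3*sqrt(1 - b^2)


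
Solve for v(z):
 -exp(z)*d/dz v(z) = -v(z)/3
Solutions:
 v(z) = C1*exp(-exp(-z)/3)


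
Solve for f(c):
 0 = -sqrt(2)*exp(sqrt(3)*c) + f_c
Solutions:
 f(c) = C1 + sqrt(6)*exp(sqrt(3)*c)/3


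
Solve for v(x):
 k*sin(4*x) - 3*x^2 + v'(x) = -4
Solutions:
 v(x) = C1 + k*cos(4*x)/4 + x^3 - 4*x


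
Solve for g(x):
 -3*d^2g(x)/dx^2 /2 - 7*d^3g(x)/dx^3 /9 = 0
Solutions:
 g(x) = C1 + C2*x + C3*exp(-27*x/14)


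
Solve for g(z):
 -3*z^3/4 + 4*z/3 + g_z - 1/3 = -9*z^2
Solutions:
 g(z) = C1 + 3*z^4/16 - 3*z^3 - 2*z^2/3 + z/3


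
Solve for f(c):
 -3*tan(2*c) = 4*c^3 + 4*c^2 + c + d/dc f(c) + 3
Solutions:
 f(c) = C1 - c^4 - 4*c^3/3 - c^2/2 - 3*c + 3*log(cos(2*c))/2


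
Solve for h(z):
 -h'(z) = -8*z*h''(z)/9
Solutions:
 h(z) = C1 + C2*z^(17/8)


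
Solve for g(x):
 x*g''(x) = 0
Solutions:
 g(x) = C1 + C2*x


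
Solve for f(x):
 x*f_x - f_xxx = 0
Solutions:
 f(x) = C1 + Integral(C2*airyai(x) + C3*airybi(x), x)


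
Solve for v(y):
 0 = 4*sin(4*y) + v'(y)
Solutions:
 v(y) = C1 + cos(4*y)


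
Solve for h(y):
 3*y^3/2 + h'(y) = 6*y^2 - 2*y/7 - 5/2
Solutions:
 h(y) = C1 - 3*y^4/8 + 2*y^3 - y^2/7 - 5*y/2


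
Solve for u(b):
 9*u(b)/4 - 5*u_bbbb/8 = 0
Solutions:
 u(b) = C1*exp(-2^(1/4)*sqrt(3)*5^(3/4)*b/5) + C2*exp(2^(1/4)*sqrt(3)*5^(3/4)*b/5) + C3*sin(2^(1/4)*sqrt(3)*5^(3/4)*b/5) + C4*cos(2^(1/4)*sqrt(3)*5^(3/4)*b/5)


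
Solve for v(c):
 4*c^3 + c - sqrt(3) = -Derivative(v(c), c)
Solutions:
 v(c) = C1 - c^4 - c^2/2 + sqrt(3)*c


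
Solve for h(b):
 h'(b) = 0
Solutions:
 h(b) = C1


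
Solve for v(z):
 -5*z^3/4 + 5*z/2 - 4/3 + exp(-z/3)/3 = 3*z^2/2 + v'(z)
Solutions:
 v(z) = C1 - 5*z^4/16 - z^3/2 + 5*z^2/4 - 4*z/3 - 1/exp(z)^(1/3)


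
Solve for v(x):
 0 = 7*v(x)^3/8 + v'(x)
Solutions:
 v(x) = -2*sqrt(-1/(C1 - 7*x))
 v(x) = 2*sqrt(-1/(C1 - 7*x))


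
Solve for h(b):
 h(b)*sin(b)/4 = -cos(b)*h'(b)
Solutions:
 h(b) = C1*cos(b)^(1/4)


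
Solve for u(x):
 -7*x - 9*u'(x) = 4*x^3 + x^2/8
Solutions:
 u(x) = C1 - x^4/9 - x^3/216 - 7*x^2/18


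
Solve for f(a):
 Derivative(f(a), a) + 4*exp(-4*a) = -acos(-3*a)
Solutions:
 f(a) = C1 - a*acos(-3*a) - sqrt(1 - 9*a^2)/3 + exp(-4*a)


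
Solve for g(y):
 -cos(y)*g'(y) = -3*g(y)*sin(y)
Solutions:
 g(y) = C1/cos(y)^3


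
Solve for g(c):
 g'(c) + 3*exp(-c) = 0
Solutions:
 g(c) = C1 + 3*exp(-c)


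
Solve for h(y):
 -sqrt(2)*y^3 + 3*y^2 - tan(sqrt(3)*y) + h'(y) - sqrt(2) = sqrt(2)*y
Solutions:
 h(y) = C1 + sqrt(2)*y^4/4 - y^3 + sqrt(2)*y^2/2 + sqrt(2)*y - sqrt(3)*log(cos(sqrt(3)*y))/3


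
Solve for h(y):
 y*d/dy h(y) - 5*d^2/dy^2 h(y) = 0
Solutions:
 h(y) = C1 + C2*erfi(sqrt(10)*y/10)


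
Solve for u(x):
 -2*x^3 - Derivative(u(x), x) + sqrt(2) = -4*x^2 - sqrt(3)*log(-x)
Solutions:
 u(x) = C1 - x^4/2 + 4*x^3/3 + sqrt(3)*x*log(-x) + x*(-sqrt(3) + sqrt(2))


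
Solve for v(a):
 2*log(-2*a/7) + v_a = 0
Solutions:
 v(a) = C1 - 2*a*log(-a) + 2*a*(-log(2) + 1 + log(7))


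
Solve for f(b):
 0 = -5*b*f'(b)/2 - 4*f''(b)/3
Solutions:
 f(b) = C1 + C2*erf(sqrt(15)*b/4)


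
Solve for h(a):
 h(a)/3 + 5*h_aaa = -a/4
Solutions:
 h(a) = C3*exp(-15^(2/3)*a/15) - 3*a/4 + (C1*sin(3^(1/6)*5^(2/3)*a/10) + C2*cos(3^(1/6)*5^(2/3)*a/10))*exp(15^(2/3)*a/30)


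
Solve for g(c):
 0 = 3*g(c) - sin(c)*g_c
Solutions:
 g(c) = C1*(cos(c) - 1)^(3/2)/(cos(c) + 1)^(3/2)


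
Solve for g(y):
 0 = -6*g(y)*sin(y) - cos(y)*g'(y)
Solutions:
 g(y) = C1*cos(y)^6


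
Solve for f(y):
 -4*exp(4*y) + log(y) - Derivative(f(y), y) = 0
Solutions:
 f(y) = C1 + y*log(y) - y - exp(4*y)


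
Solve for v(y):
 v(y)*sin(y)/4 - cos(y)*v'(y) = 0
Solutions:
 v(y) = C1/cos(y)^(1/4)


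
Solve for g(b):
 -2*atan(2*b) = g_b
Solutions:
 g(b) = C1 - 2*b*atan(2*b) + log(4*b^2 + 1)/2


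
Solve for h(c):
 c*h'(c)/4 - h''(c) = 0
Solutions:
 h(c) = C1 + C2*erfi(sqrt(2)*c/4)


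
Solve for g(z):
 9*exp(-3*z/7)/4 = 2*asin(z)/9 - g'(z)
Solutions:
 g(z) = C1 + 2*z*asin(z)/9 + 2*sqrt(1 - z^2)/9 + 21*exp(-3*z/7)/4


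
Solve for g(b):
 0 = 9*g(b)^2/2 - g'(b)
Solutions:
 g(b) = -2/(C1 + 9*b)


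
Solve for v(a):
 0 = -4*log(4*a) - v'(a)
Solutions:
 v(a) = C1 - 4*a*log(a) - a*log(256) + 4*a


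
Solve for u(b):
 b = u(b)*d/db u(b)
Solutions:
 u(b) = -sqrt(C1 + b^2)
 u(b) = sqrt(C1 + b^2)


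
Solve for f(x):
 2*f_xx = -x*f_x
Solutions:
 f(x) = C1 + C2*erf(x/2)


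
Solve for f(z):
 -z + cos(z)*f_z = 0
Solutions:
 f(z) = C1 + Integral(z/cos(z), z)


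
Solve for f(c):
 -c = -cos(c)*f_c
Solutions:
 f(c) = C1 + Integral(c/cos(c), c)


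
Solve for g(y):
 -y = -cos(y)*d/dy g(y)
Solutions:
 g(y) = C1 + Integral(y/cos(y), y)


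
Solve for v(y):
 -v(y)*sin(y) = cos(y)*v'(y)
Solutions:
 v(y) = C1*cos(y)


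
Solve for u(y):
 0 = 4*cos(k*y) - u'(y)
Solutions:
 u(y) = C1 + 4*sin(k*y)/k


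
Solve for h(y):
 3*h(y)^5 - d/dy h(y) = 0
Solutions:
 h(y) = -(-1/(C1 + 12*y))^(1/4)
 h(y) = (-1/(C1 + 12*y))^(1/4)
 h(y) = -I*(-1/(C1 + 12*y))^(1/4)
 h(y) = I*(-1/(C1 + 12*y))^(1/4)


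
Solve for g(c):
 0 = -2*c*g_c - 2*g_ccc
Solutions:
 g(c) = C1 + Integral(C2*airyai(-c) + C3*airybi(-c), c)


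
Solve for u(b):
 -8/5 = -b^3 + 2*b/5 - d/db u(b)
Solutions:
 u(b) = C1 - b^4/4 + b^2/5 + 8*b/5


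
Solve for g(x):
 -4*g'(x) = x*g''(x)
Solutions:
 g(x) = C1 + C2/x^3


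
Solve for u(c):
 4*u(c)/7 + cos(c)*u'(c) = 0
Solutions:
 u(c) = C1*(sin(c) - 1)^(2/7)/(sin(c) + 1)^(2/7)


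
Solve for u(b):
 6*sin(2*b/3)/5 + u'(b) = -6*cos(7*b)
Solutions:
 u(b) = C1 - 6*sin(7*b)/7 + 9*cos(2*b/3)/5


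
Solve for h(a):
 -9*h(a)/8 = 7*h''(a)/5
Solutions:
 h(a) = C1*sin(3*sqrt(70)*a/28) + C2*cos(3*sqrt(70)*a/28)


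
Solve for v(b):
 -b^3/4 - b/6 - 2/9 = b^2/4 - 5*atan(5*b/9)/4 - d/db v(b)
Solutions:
 v(b) = C1 + b^4/16 + b^3/12 + b^2/12 - 5*b*atan(5*b/9)/4 + 2*b/9 + 9*log(25*b^2 + 81)/8


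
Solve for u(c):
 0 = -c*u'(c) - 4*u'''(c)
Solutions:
 u(c) = C1 + Integral(C2*airyai(-2^(1/3)*c/2) + C3*airybi(-2^(1/3)*c/2), c)


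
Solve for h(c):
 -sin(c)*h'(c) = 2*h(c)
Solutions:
 h(c) = C1*(cos(c) + 1)/(cos(c) - 1)


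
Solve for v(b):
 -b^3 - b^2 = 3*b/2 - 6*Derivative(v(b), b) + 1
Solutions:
 v(b) = C1 + b^4/24 + b^3/18 + b^2/8 + b/6


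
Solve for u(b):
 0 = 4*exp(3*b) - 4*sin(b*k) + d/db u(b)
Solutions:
 u(b) = C1 - 4*exp(3*b)/3 - 4*cos(b*k)/k


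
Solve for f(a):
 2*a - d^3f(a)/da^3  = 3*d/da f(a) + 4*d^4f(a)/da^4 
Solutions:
 f(a) = C1 + C4*exp(-a) + a^2/3 + (C2*sin(sqrt(39)*a/8) + C3*cos(sqrt(39)*a/8))*exp(3*a/8)


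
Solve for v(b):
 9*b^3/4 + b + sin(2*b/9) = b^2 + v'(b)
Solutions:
 v(b) = C1 + 9*b^4/16 - b^3/3 + b^2/2 - 9*cos(2*b/9)/2


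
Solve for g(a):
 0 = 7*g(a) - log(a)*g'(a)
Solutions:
 g(a) = C1*exp(7*li(a))


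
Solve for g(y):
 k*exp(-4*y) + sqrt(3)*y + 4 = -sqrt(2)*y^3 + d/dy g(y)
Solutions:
 g(y) = C1 - k*exp(-4*y)/4 + sqrt(2)*y^4/4 + sqrt(3)*y^2/2 + 4*y


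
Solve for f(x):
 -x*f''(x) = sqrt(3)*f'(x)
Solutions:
 f(x) = C1 + C2*x^(1 - sqrt(3))


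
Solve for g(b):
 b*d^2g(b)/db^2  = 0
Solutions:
 g(b) = C1 + C2*b


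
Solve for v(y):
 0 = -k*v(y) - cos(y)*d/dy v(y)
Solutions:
 v(y) = C1*exp(k*(log(sin(y) - 1) - log(sin(y) + 1))/2)


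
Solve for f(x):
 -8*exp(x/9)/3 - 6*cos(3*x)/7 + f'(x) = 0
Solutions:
 f(x) = C1 + 24*exp(x/9) + 2*sin(3*x)/7


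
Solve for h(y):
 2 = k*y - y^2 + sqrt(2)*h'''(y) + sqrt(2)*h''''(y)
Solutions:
 h(y) = C1 + C2*y + C3*y^2 + C4*exp(-y) + sqrt(2)*y^5/120 + sqrt(2)*y^4*(-k - 2)/48 + sqrt(2)*y^3*(k + 4)/12


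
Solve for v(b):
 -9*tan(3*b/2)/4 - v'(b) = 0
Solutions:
 v(b) = C1 + 3*log(cos(3*b/2))/2


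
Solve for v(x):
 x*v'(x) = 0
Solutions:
 v(x) = C1


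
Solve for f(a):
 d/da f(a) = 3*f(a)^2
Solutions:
 f(a) = -1/(C1 + 3*a)


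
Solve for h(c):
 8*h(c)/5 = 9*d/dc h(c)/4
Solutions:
 h(c) = C1*exp(32*c/45)


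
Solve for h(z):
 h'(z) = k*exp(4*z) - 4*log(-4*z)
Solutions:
 h(z) = C1 + k*exp(4*z)/4 - 4*z*log(-z) + 4*z*(1 - 2*log(2))


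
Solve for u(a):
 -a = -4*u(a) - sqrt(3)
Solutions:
 u(a) = a/4 - sqrt(3)/4


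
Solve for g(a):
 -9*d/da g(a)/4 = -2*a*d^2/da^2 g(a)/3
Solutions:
 g(a) = C1 + C2*a^(35/8)


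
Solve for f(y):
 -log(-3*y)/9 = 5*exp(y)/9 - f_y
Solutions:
 f(y) = C1 + y*log(-y)/9 + y*(-1 + log(3))/9 + 5*exp(y)/9


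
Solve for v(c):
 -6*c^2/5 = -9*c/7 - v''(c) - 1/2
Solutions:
 v(c) = C1 + C2*c + c^4/10 - 3*c^3/14 - c^2/4


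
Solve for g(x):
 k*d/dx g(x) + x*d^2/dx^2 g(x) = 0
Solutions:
 g(x) = C1 + x^(1 - re(k))*(C2*sin(log(x)*Abs(im(k))) + C3*cos(log(x)*im(k)))


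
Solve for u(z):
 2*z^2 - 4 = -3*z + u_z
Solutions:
 u(z) = C1 + 2*z^3/3 + 3*z^2/2 - 4*z


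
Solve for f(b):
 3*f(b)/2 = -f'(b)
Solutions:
 f(b) = C1*exp(-3*b/2)


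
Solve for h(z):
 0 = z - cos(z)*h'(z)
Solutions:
 h(z) = C1 + Integral(z/cos(z), z)


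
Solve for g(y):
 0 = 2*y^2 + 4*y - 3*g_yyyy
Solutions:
 g(y) = C1 + C2*y + C3*y^2 + C4*y^3 + y^6/540 + y^5/90


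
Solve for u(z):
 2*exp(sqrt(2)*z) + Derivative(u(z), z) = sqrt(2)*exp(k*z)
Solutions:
 u(z) = C1 - sqrt(2)*exp(sqrt(2)*z) + sqrt(2)*exp(k*z)/k


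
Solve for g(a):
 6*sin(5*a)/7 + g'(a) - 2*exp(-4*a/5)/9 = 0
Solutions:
 g(a) = C1 + 6*cos(5*a)/35 - 5*exp(-4*a/5)/18


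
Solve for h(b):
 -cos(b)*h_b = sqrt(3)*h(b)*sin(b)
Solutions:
 h(b) = C1*cos(b)^(sqrt(3))


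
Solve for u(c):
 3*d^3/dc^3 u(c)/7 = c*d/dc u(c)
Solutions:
 u(c) = C1 + Integral(C2*airyai(3^(2/3)*7^(1/3)*c/3) + C3*airybi(3^(2/3)*7^(1/3)*c/3), c)


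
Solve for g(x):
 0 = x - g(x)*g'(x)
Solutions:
 g(x) = -sqrt(C1 + x^2)
 g(x) = sqrt(C1 + x^2)


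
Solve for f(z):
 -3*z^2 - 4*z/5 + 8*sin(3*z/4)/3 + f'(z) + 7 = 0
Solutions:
 f(z) = C1 + z^3 + 2*z^2/5 - 7*z + 32*cos(3*z/4)/9


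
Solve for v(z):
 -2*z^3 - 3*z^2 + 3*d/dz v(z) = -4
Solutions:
 v(z) = C1 + z^4/6 + z^3/3 - 4*z/3


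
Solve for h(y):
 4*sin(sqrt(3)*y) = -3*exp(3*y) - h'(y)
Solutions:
 h(y) = C1 - exp(3*y) + 4*sqrt(3)*cos(sqrt(3)*y)/3


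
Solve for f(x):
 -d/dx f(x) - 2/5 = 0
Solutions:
 f(x) = C1 - 2*x/5


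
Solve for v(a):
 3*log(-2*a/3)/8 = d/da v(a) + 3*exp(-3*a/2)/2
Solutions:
 v(a) = C1 + 3*a*log(-a)/8 + 3*a*(-log(3) - 1 + log(2))/8 + exp(-3*a/2)


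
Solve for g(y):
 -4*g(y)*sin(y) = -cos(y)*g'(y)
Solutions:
 g(y) = C1/cos(y)^4


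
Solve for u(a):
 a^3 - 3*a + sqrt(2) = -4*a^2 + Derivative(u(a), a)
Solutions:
 u(a) = C1 + a^4/4 + 4*a^3/3 - 3*a^2/2 + sqrt(2)*a


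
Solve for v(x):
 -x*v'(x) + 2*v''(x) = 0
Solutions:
 v(x) = C1 + C2*erfi(x/2)


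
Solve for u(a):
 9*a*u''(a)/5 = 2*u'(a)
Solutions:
 u(a) = C1 + C2*a^(19/9)


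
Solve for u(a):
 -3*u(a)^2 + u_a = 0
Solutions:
 u(a) = -1/(C1 + 3*a)


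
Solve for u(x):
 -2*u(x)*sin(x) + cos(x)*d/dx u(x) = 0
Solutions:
 u(x) = C1/cos(x)^2


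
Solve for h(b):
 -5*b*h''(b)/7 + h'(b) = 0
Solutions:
 h(b) = C1 + C2*b^(12/5)


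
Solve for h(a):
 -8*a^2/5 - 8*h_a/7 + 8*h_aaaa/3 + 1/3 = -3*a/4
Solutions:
 h(a) = C1 + C4*exp(3^(1/3)*7^(2/3)*a/7) - 7*a^3/15 + 21*a^2/64 + 7*a/24 + (C2*sin(3^(5/6)*7^(2/3)*a/14) + C3*cos(3^(5/6)*7^(2/3)*a/14))*exp(-3^(1/3)*7^(2/3)*a/14)


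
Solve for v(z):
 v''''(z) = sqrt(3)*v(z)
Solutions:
 v(z) = C1*exp(-3^(1/8)*z) + C2*exp(3^(1/8)*z) + C3*sin(3^(1/8)*z) + C4*cos(3^(1/8)*z)


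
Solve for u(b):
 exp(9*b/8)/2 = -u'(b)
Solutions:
 u(b) = C1 - 4*exp(9*b/8)/9


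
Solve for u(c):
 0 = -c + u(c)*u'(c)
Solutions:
 u(c) = -sqrt(C1 + c^2)
 u(c) = sqrt(C1 + c^2)


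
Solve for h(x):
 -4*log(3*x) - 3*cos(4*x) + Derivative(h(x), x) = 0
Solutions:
 h(x) = C1 + 4*x*log(x) - 4*x + 4*x*log(3) + 3*sin(4*x)/4


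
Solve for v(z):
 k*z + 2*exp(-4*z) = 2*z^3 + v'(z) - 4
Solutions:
 v(z) = C1 + k*z^2/2 - z^4/2 + 4*z - exp(-4*z)/2


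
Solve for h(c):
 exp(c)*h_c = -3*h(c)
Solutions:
 h(c) = C1*exp(3*exp(-c))


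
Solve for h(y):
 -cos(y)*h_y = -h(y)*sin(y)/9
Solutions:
 h(y) = C1/cos(y)^(1/9)


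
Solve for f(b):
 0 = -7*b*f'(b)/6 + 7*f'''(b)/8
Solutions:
 f(b) = C1 + Integral(C2*airyai(6^(2/3)*b/3) + C3*airybi(6^(2/3)*b/3), b)


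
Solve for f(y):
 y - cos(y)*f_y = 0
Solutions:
 f(y) = C1 + Integral(y/cos(y), y)


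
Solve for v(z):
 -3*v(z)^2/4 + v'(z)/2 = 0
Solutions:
 v(z) = -2/(C1 + 3*z)


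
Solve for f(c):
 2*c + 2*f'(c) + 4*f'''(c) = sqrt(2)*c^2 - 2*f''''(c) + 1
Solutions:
 f(c) = C1 + C2*exp(c*(-8 + 8*2^(1/3)/(3*sqrt(177) + 43)^(1/3) + 2^(2/3)*(3*sqrt(177) + 43)^(1/3))/12)*sin(2^(1/3)*sqrt(3)*c*(-2^(1/3)*(3*sqrt(177) + 43)^(1/3) + 8/(3*sqrt(177) + 43)^(1/3))/12) + C3*exp(c*(-8 + 8*2^(1/3)/(3*sqrt(177) + 43)^(1/3) + 2^(2/3)*(3*sqrt(177) + 43)^(1/3))/12)*cos(2^(1/3)*sqrt(3)*c*(-2^(1/3)*(3*sqrt(177) + 43)^(1/3) + 8/(3*sqrt(177) + 43)^(1/3))/12) + C4*exp(-c*(8*2^(1/3)/(3*sqrt(177) + 43)^(1/3) + 4 + 2^(2/3)*(3*sqrt(177) + 43)^(1/3))/6) + sqrt(2)*c^3/6 - c^2/2 - 2*sqrt(2)*c + c/2


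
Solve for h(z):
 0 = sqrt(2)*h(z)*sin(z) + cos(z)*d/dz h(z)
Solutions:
 h(z) = C1*cos(z)^(sqrt(2))


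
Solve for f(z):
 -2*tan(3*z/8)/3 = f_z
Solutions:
 f(z) = C1 + 16*log(cos(3*z/8))/9


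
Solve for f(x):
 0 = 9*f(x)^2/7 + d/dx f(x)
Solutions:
 f(x) = 7/(C1 + 9*x)


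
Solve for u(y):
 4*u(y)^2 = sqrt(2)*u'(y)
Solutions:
 u(y) = -1/(C1 + 2*sqrt(2)*y)


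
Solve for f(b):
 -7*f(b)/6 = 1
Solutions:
 f(b) = -6/7


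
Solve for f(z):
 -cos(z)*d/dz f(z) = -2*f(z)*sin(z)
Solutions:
 f(z) = C1/cos(z)^2


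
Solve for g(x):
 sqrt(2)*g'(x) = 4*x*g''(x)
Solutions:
 g(x) = C1 + C2*x^(sqrt(2)/4 + 1)


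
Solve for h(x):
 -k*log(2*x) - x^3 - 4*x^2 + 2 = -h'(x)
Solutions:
 h(x) = C1 + k*x*log(x) - k*x + k*x*log(2) + x^4/4 + 4*x^3/3 - 2*x


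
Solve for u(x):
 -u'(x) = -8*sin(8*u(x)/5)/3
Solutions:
 -8*x/3 + 5*log(cos(8*u(x)/5) - 1)/16 - 5*log(cos(8*u(x)/5) + 1)/16 = C1


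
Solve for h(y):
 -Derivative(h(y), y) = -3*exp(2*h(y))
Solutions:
 h(y) = log(-sqrt(-1/(C1 + 3*y))) - log(2)/2
 h(y) = log(-1/(C1 + 3*y))/2 - log(2)/2


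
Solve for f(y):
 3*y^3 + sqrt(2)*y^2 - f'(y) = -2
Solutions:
 f(y) = C1 + 3*y^4/4 + sqrt(2)*y^3/3 + 2*y


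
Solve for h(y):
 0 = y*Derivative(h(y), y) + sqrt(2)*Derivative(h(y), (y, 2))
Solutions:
 h(y) = C1 + C2*erf(2^(1/4)*y/2)


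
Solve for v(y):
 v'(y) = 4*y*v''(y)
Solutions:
 v(y) = C1 + C2*y^(5/4)


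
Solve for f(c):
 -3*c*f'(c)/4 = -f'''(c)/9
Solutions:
 f(c) = C1 + Integral(C2*airyai(3*2^(1/3)*c/2) + C3*airybi(3*2^(1/3)*c/2), c)


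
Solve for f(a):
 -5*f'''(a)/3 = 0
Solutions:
 f(a) = C1 + C2*a + C3*a^2


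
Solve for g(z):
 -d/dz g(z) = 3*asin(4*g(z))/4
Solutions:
 Integral(1/asin(4*_y), (_y, g(z))) = C1 - 3*z/4


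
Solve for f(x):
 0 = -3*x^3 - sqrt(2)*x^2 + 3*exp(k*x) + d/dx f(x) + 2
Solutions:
 f(x) = C1 + 3*x^4/4 + sqrt(2)*x^3/3 - 2*x - 3*exp(k*x)/k


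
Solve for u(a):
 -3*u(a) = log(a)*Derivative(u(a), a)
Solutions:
 u(a) = C1*exp(-3*li(a))


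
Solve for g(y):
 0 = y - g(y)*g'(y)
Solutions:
 g(y) = -sqrt(C1 + y^2)
 g(y) = sqrt(C1 + y^2)


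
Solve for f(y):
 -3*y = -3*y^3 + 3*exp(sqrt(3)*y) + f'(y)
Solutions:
 f(y) = C1 + 3*y^4/4 - 3*y^2/2 - sqrt(3)*exp(sqrt(3)*y)


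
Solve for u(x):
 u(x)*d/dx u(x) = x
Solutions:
 u(x) = -sqrt(C1 + x^2)
 u(x) = sqrt(C1 + x^2)


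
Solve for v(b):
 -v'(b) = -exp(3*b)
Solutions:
 v(b) = C1 + exp(3*b)/3


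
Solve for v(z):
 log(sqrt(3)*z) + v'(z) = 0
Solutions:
 v(z) = C1 - z*log(z) - z*log(3)/2 + z


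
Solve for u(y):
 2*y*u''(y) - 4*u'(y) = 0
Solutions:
 u(y) = C1 + C2*y^3


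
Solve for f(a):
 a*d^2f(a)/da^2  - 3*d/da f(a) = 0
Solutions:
 f(a) = C1 + C2*a^4


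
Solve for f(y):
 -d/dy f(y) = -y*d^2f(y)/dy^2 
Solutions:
 f(y) = C1 + C2*y^2


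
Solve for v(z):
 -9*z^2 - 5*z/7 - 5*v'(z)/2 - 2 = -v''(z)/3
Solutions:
 v(z) = C1 + C2*exp(15*z/2) - 6*z^3/5 - 109*z^2/175 - 2536*z/2625


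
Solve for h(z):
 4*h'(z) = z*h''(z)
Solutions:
 h(z) = C1 + C2*z^5


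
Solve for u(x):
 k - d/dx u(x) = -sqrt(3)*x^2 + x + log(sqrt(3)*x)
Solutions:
 u(x) = C1 + k*x + sqrt(3)*x^3/3 - x^2/2 - x*log(x) - x*log(3)/2 + x


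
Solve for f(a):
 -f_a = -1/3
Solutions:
 f(a) = C1 + a/3


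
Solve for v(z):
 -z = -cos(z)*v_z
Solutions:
 v(z) = C1 + Integral(z/cos(z), z)


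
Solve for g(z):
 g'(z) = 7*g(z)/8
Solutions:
 g(z) = C1*exp(7*z/8)


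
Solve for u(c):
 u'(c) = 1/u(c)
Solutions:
 u(c) = -sqrt(C1 + 2*c)
 u(c) = sqrt(C1 + 2*c)


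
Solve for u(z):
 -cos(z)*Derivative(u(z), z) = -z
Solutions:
 u(z) = C1 + Integral(z/cos(z), z)


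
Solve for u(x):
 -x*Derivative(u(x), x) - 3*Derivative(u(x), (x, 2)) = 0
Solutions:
 u(x) = C1 + C2*erf(sqrt(6)*x/6)


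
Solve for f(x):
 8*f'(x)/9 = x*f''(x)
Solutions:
 f(x) = C1 + C2*x^(17/9)


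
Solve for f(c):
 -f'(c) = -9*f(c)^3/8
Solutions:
 f(c) = -2*sqrt(-1/(C1 + 9*c))
 f(c) = 2*sqrt(-1/(C1 + 9*c))


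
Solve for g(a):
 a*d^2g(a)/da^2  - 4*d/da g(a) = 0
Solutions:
 g(a) = C1 + C2*a^5


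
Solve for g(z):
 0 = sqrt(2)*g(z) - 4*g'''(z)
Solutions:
 g(z) = C3*exp(sqrt(2)*z/2) + (C1*sin(sqrt(6)*z/4) + C2*cos(sqrt(6)*z/4))*exp(-sqrt(2)*z/4)


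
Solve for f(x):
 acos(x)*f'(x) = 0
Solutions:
 f(x) = C1


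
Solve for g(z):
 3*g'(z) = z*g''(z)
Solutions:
 g(z) = C1 + C2*z^4


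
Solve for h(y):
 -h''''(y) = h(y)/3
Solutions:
 h(y) = (C1*sin(sqrt(2)*3^(3/4)*y/6) + C2*cos(sqrt(2)*3^(3/4)*y/6))*exp(-sqrt(2)*3^(3/4)*y/6) + (C3*sin(sqrt(2)*3^(3/4)*y/6) + C4*cos(sqrt(2)*3^(3/4)*y/6))*exp(sqrt(2)*3^(3/4)*y/6)


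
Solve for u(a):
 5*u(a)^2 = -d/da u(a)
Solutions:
 u(a) = 1/(C1 + 5*a)


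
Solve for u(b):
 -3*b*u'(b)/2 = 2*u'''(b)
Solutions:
 u(b) = C1 + Integral(C2*airyai(-6^(1/3)*b/2) + C3*airybi(-6^(1/3)*b/2), b)


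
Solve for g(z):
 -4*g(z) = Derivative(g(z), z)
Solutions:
 g(z) = C1*exp(-4*z)


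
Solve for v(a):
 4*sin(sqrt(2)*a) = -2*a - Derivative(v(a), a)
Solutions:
 v(a) = C1 - a^2 + 2*sqrt(2)*cos(sqrt(2)*a)


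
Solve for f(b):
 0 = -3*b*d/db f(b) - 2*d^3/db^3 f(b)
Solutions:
 f(b) = C1 + Integral(C2*airyai(-2^(2/3)*3^(1/3)*b/2) + C3*airybi(-2^(2/3)*3^(1/3)*b/2), b)


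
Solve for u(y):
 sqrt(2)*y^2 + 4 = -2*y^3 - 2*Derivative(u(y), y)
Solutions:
 u(y) = C1 - y^4/4 - sqrt(2)*y^3/6 - 2*y


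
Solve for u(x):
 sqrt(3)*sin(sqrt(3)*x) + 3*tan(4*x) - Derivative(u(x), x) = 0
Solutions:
 u(x) = C1 - 3*log(cos(4*x))/4 - cos(sqrt(3)*x)


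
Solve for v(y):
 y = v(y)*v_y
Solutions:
 v(y) = -sqrt(C1 + y^2)
 v(y) = sqrt(C1 + y^2)


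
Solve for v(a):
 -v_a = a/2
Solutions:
 v(a) = C1 - a^2/4


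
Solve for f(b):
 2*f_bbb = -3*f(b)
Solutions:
 f(b) = C3*exp(-2^(2/3)*3^(1/3)*b/2) + (C1*sin(2^(2/3)*3^(5/6)*b/4) + C2*cos(2^(2/3)*3^(5/6)*b/4))*exp(2^(2/3)*3^(1/3)*b/4)


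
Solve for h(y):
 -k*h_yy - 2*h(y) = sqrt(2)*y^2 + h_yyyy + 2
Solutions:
 h(y) = C1*exp(-sqrt(2)*y*sqrt(-k - sqrt(k^2 - 8))/2) + C2*exp(sqrt(2)*y*sqrt(-k - sqrt(k^2 - 8))/2) + C3*exp(-sqrt(2)*y*sqrt(-k + sqrt(k^2 - 8))/2) + C4*exp(sqrt(2)*y*sqrt(-k + sqrt(k^2 - 8))/2) + sqrt(2)*k/2 - sqrt(2)*y^2/2 - 1


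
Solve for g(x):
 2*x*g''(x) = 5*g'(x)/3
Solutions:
 g(x) = C1 + C2*x^(11/6)


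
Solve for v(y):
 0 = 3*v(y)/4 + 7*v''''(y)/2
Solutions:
 v(y) = (C1*sin(6^(1/4)*7^(3/4)*y/14) + C2*cos(6^(1/4)*7^(3/4)*y/14))*exp(-6^(1/4)*7^(3/4)*y/14) + (C3*sin(6^(1/4)*7^(3/4)*y/14) + C4*cos(6^(1/4)*7^(3/4)*y/14))*exp(6^(1/4)*7^(3/4)*y/14)


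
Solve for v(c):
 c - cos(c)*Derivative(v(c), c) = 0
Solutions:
 v(c) = C1 + Integral(c/cos(c), c)


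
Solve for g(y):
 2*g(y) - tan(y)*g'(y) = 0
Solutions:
 g(y) = C1*sin(y)^2


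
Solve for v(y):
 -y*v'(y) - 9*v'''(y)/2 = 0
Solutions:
 v(y) = C1 + Integral(C2*airyai(-6^(1/3)*y/3) + C3*airybi(-6^(1/3)*y/3), y)


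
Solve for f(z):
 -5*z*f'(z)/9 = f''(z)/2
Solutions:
 f(z) = C1 + C2*erf(sqrt(5)*z/3)


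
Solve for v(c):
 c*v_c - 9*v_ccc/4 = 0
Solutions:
 v(c) = C1 + Integral(C2*airyai(2^(2/3)*3^(1/3)*c/3) + C3*airybi(2^(2/3)*3^(1/3)*c/3), c)


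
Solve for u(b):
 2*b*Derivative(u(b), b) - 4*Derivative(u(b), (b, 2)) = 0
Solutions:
 u(b) = C1 + C2*erfi(b/2)


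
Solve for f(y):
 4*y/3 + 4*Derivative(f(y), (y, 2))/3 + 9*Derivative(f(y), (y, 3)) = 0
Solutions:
 f(y) = C1 + C2*y + C3*exp(-4*y/27) - y^3/6 + 27*y^2/8


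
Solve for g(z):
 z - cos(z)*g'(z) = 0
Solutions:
 g(z) = C1 + Integral(z/cos(z), z)


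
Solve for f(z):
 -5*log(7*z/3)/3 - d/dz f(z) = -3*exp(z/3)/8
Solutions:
 f(z) = C1 - 5*z*log(z)/3 + 5*z*(-log(7) + 1 + log(3))/3 + 9*exp(z/3)/8


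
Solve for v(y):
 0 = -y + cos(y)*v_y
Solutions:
 v(y) = C1 + Integral(y/cos(y), y)


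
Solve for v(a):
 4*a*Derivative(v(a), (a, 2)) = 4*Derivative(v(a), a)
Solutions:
 v(a) = C1 + C2*a^2


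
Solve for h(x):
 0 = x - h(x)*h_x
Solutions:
 h(x) = -sqrt(C1 + x^2)
 h(x) = sqrt(C1 + x^2)


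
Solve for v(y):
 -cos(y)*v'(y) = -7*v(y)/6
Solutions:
 v(y) = C1*(sin(y) + 1)^(7/12)/(sin(y) - 1)^(7/12)


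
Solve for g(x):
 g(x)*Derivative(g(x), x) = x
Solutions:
 g(x) = -sqrt(C1 + x^2)
 g(x) = sqrt(C1 + x^2)


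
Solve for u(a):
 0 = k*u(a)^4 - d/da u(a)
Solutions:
 u(a) = (-1/(C1 + 3*a*k))^(1/3)
 u(a) = (-1/(C1 + a*k))^(1/3)*(-3^(2/3) - 3*3^(1/6)*I)/6
 u(a) = (-1/(C1 + a*k))^(1/3)*(-3^(2/3) + 3*3^(1/6)*I)/6


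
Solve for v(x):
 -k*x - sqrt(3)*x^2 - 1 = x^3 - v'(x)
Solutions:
 v(x) = C1 + k*x^2/2 + x^4/4 + sqrt(3)*x^3/3 + x


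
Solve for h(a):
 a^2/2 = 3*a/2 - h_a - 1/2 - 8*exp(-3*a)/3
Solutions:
 h(a) = C1 - a^3/6 + 3*a^2/4 - a/2 + 8*exp(-3*a)/9


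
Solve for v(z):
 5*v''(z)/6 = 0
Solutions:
 v(z) = C1 + C2*z


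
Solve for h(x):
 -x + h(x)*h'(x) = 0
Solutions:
 h(x) = -sqrt(C1 + x^2)
 h(x) = sqrt(C1 + x^2)


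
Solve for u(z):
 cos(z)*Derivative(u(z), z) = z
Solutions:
 u(z) = C1 + Integral(z/cos(z), z)


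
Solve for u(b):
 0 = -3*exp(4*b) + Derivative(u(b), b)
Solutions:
 u(b) = C1 + 3*exp(4*b)/4


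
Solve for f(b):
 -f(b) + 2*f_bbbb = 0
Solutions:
 f(b) = C1*exp(-2^(3/4)*b/2) + C2*exp(2^(3/4)*b/2) + C3*sin(2^(3/4)*b/2) + C4*cos(2^(3/4)*b/2)


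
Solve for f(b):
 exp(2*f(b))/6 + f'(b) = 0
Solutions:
 f(b) = log(-1/(C1 - b))/2 + log(3)/2
 f(b) = log(-sqrt(1/(C1 + b))) + log(3)/2


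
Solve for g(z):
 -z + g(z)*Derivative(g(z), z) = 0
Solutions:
 g(z) = -sqrt(C1 + z^2)
 g(z) = sqrt(C1 + z^2)


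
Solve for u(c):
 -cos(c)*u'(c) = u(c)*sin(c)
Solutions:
 u(c) = C1*cos(c)


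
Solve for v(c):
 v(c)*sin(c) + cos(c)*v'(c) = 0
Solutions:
 v(c) = C1*cos(c)


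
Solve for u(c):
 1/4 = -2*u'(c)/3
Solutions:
 u(c) = C1 - 3*c/8


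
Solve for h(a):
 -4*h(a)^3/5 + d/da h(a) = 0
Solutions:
 h(a) = -sqrt(10)*sqrt(-1/(C1 + 4*a))/2
 h(a) = sqrt(10)*sqrt(-1/(C1 + 4*a))/2


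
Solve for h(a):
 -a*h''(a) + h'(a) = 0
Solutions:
 h(a) = C1 + C2*a^2


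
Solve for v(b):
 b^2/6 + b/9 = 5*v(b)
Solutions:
 v(b) = b*(3*b + 2)/90


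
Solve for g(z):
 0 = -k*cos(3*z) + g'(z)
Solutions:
 g(z) = C1 + k*sin(3*z)/3


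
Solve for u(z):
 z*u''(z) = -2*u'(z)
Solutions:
 u(z) = C1 + C2/z


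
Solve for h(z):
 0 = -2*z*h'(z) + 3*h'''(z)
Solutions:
 h(z) = C1 + Integral(C2*airyai(2^(1/3)*3^(2/3)*z/3) + C3*airybi(2^(1/3)*3^(2/3)*z/3), z)


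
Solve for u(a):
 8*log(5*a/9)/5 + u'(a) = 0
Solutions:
 u(a) = C1 - 8*a*log(a)/5 - 8*a*log(5)/5 + 8*a/5 + 16*a*log(3)/5


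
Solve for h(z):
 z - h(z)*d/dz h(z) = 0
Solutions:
 h(z) = -sqrt(C1 + z^2)
 h(z) = sqrt(C1 + z^2)


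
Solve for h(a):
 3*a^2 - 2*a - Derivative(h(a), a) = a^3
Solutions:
 h(a) = C1 - a^4/4 + a^3 - a^2


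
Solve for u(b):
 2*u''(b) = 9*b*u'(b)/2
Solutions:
 u(b) = C1 + C2*erfi(3*sqrt(2)*b/4)


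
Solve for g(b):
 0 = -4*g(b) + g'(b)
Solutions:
 g(b) = C1*exp(4*b)


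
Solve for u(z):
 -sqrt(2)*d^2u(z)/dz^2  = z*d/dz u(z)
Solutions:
 u(z) = C1 + C2*erf(2^(1/4)*z/2)


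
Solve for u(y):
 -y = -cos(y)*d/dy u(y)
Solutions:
 u(y) = C1 + Integral(y/cos(y), y)


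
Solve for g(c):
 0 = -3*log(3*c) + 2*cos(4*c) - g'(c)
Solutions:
 g(c) = C1 - 3*c*log(c) - 3*c*log(3) + 3*c + sin(4*c)/2


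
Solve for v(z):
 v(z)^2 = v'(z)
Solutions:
 v(z) = -1/(C1 + z)


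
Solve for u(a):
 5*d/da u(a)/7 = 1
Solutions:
 u(a) = C1 + 7*a/5


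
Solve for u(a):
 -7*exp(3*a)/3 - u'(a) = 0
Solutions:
 u(a) = C1 - 7*exp(3*a)/9


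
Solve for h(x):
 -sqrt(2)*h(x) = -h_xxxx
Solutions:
 h(x) = C1*exp(-2^(1/8)*x) + C2*exp(2^(1/8)*x) + C3*sin(2^(1/8)*x) + C4*cos(2^(1/8)*x)


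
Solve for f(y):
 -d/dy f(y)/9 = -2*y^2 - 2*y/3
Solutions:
 f(y) = C1 + 6*y^3 + 3*y^2


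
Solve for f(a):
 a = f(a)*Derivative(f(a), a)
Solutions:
 f(a) = -sqrt(C1 + a^2)
 f(a) = sqrt(C1 + a^2)


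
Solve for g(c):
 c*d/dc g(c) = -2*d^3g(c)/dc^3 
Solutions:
 g(c) = C1 + Integral(C2*airyai(-2^(2/3)*c/2) + C3*airybi(-2^(2/3)*c/2), c)


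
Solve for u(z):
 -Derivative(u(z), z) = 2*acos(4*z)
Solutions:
 u(z) = C1 - 2*z*acos(4*z) + sqrt(1 - 16*z^2)/2


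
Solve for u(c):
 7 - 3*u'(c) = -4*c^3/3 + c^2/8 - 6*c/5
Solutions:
 u(c) = C1 + c^4/9 - c^3/72 + c^2/5 + 7*c/3


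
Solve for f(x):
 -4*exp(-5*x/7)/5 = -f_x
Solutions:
 f(x) = C1 - 28*exp(-5*x/7)/25


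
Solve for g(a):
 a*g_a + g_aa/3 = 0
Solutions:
 g(a) = C1 + C2*erf(sqrt(6)*a/2)


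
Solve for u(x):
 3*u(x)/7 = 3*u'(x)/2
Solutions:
 u(x) = C1*exp(2*x/7)


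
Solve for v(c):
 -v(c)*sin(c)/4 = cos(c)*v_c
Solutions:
 v(c) = C1*cos(c)^(1/4)


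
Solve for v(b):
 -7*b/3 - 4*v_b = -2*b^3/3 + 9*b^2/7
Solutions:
 v(b) = C1 + b^4/24 - 3*b^3/28 - 7*b^2/24


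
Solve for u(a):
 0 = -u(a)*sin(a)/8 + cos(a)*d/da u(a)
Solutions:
 u(a) = C1/cos(a)^(1/8)


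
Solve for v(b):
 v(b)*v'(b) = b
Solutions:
 v(b) = -sqrt(C1 + b^2)
 v(b) = sqrt(C1 + b^2)


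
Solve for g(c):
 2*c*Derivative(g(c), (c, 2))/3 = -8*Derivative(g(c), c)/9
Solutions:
 g(c) = C1 + C2/c^(1/3)


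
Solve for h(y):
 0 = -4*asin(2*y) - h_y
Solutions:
 h(y) = C1 - 4*y*asin(2*y) - 2*sqrt(1 - 4*y^2)


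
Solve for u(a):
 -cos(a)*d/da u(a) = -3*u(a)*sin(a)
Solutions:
 u(a) = C1/cos(a)^3


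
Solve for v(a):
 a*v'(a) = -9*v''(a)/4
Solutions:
 v(a) = C1 + C2*erf(sqrt(2)*a/3)


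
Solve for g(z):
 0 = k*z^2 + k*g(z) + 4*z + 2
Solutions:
 g(z) = (-k*z^2 - 4*z - 2)/k


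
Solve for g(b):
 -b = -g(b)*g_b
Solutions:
 g(b) = -sqrt(C1 + b^2)
 g(b) = sqrt(C1 + b^2)


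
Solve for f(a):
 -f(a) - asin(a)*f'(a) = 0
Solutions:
 f(a) = C1*exp(-Integral(1/asin(a), a))


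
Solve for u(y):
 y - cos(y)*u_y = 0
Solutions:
 u(y) = C1 + Integral(y/cos(y), y)


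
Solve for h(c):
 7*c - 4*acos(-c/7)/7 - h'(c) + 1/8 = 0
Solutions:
 h(c) = C1 + 7*c^2/2 - 4*c*acos(-c/7)/7 + c/8 - 4*sqrt(49 - c^2)/7


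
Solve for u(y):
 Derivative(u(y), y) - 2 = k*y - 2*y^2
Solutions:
 u(y) = C1 + k*y^2/2 - 2*y^3/3 + 2*y


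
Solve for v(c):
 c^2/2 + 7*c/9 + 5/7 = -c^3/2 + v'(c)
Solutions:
 v(c) = C1 + c^4/8 + c^3/6 + 7*c^2/18 + 5*c/7


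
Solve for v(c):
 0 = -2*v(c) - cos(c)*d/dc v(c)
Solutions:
 v(c) = C1*(sin(c) - 1)/(sin(c) + 1)


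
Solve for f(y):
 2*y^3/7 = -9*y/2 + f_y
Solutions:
 f(y) = C1 + y^4/14 + 9*y^2/4


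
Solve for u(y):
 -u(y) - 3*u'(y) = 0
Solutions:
 u(y) = C1*exp(-y/3)


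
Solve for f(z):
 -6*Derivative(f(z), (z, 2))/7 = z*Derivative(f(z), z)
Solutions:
 f(z) = C1 + C2*erf(sqrt(21)*z/6)


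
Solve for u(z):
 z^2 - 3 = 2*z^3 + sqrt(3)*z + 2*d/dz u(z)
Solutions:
 u(z) = C1 - z^4/4 + z^3/6 - sqrt(3)*z^2/4 - 3*z/2


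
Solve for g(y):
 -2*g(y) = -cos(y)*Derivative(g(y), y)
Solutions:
 g(y) = C1*(sin(y) + 1)/(sin(y) - 1)


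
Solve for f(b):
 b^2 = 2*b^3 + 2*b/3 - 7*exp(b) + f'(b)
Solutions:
 f(b) = C1 - b^4/2 + b^3/3 - b^2/3 + 7*exp(b)


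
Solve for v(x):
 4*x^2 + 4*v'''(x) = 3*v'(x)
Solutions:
 v(x) = C1 + C2*exp(-sqrt(3)*x/2) + C3*exp(sqrt(3)*x/2) + 4*x^3/9 + 32*x/9


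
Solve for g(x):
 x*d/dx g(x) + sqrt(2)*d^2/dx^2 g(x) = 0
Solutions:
 g(x) = C1 + C2*erf(2^(1/4)*x/2)


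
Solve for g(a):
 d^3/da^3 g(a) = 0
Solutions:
 g(a) = C1 + C2*a + C3*a^2


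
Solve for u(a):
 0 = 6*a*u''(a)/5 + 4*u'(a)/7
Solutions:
 u(a) = C1 + C2*a^(11/21)


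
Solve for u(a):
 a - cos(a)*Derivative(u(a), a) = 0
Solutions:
 u(a) = C1 + Integral(a/cos(a), a)


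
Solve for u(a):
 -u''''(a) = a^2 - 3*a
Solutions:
 u(a) = C1 + C2*a + C3*a^2 + C4*a^3 - a^6/360 + a^5/40


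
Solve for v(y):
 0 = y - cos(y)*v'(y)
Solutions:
 v(y) = C1 + Integral(y/cos(y), y)


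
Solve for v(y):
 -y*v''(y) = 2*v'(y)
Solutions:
 v(y) = C1 + C2/y


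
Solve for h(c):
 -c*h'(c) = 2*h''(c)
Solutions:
 h(c) = C1 + C2*erf(c/2)


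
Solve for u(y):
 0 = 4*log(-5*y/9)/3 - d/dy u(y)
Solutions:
 u(y) = C1 + 4*y*log(-y)/3 + 4*y*(-2*log(3) - 1 + log(5))/3


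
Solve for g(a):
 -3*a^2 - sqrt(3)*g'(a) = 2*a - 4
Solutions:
 g(a) = C1 - sqrt(3)*a^3/3 - sqrt(3)*a^2/3 + 4*sqrt(3)*a/3


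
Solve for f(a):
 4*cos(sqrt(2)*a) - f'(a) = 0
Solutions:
 f(a) = C1 + 2*sqrt(2)*sin(sqrt(2)*a)


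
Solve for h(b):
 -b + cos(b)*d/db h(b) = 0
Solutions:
 h(b) = C1 + Integral(b/cos(b), b)


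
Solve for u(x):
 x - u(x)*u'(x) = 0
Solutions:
 u(x) = -sqrt(C1 + x^2)
 u(x) = sqrt(C1 + x^2)


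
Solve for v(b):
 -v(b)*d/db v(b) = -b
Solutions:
 v(b) = -sqrt(C1 + b^2)
 v(b) = sqrt(C1 + b^2)


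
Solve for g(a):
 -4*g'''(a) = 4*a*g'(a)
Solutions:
 g(a) = C1 + Integral(C2*airyai(-a) + C3*airybi(-a), a)


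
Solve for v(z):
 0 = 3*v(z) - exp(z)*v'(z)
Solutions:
 v(z) = C1*exp(-3*exp(-z))


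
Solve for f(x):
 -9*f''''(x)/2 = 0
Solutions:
 f(x) = C1 + C2*x + C3*x^2 + C4*x^3


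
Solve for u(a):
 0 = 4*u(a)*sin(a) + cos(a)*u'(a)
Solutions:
 u(a) = C1*cos(a)^4


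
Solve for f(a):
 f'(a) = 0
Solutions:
 f(a) = C1
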